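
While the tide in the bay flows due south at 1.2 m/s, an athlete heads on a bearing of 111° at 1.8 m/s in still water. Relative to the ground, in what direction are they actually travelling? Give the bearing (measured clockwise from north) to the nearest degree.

138°

Taking east as x and north as y: velocity relative to the water = (1.680, -0.645) m/s; the water relative to ground = (0.000, -1.200) m/s.
Velocity relative to ground = (1.680, -0.645) + (0.000, -1.200) = (1.680, -1.845) m/s.
Bearing = atan2(1.68, -1.85) = 137.67° clockwise from north.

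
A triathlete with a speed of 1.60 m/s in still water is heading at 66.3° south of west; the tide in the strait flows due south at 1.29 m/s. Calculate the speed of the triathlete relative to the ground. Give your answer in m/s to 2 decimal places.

Taking east as x and north as y: velocity relative to the water = (-0.643, -1.465) m/s; the water relative to ground = (0.000, -1.290) m/s.
Velocity relative to ground = (-0.643, -1.465) + (0.000, -1.290) = (-0.643, -2.755) m/s.
Speed = |(-0.643, -2.755)| = 2.829 m/s.

2.83 m/s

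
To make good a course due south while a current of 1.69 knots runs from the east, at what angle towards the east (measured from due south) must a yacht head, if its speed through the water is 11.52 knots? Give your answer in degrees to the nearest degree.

8°

The current pushes perpendicular to the desired track; the heading must have a component into the current equal to 1.69 knots: 11.52 sin θ = 1.69.
sin θ = 0.1467, so θ = 8.436°.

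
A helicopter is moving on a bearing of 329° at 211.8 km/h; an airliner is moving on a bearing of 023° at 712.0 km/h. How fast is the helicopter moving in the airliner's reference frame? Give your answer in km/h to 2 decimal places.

Taking east as x and north as y: helicopter velocity = (-109.085, 181.548) km/h; airliner velocity = (278.201, 655.399) km/h.
Velocity of helicopter relative to airliner = (-109.085, 181.548) − (278.201, 655.399) = (-387.286, -473.851) km/h.
Magnitude = |(-387.286, -473.851)| = 611.985 km/h.

611.98 km/h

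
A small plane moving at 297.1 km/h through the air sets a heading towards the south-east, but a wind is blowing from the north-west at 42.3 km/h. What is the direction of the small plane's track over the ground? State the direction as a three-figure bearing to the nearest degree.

135°

Taking east as x and north as y: velocity relative to the air = (210.081, -210.081) km/h; the air relative to ground = (29.911, -29.911) km/h.
Velocity relative to ground = (210.081, -210.081) + (29.911, -29.911) = (239.992, -239.992) km/h.
Bearing = atan2(239.99, -239.99) = 135.00° clockwise from north.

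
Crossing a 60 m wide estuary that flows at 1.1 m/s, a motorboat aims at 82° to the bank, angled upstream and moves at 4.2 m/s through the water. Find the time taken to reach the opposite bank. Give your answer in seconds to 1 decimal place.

The component of the motorboat's velocity perpendicular to the bank is 4.2 × sin 82° = 4.159 m/s.
The current is parallel to the bank, so it does not affect the crossing time.
Time = 60 / 4.159 = 14.426 s.

14.4 s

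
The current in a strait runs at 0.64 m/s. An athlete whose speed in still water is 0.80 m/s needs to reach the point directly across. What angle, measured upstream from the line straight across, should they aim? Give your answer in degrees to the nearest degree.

To cancel the current, the upstream component of the athlete's velocity must equal the flow: 0.80 sin θ = 0.64.
sin θ = 0.64 / 0.80 = 0.8000.
θ = arcsin(0.8000) = 53.130°.

53°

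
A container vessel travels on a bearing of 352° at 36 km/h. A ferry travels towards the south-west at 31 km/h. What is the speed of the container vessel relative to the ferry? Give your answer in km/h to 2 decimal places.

60.00 km/h

Taking east as x and north as y: container vessel velocity = (-5.010, 35.650) km/h; ferry velocity = (-21.920, -21.920) km/h.
Velocity of container vessel relative to ferry = (-5.010, 35.650) − (-21.920, -21.920) = (16.910, 57.570) km/h.
Magnitude = |(16.910, 57.570)| = 60.002 km/h.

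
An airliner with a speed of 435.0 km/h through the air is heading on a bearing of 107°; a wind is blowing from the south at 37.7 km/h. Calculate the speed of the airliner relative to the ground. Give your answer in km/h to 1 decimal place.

Taking east as x and north as y: velocity relative to the air = (415.993, -127.182) km/h; the air relative to ground = (0.000, 37.700) km/h.
Velocity relative to ground = (415.993, -127.182) + (0.000, 37.700) = (415.993, -89.482) km/h.
Speed = |(415.993, -89.482)| = 425.508 km/h.

425.5 km/h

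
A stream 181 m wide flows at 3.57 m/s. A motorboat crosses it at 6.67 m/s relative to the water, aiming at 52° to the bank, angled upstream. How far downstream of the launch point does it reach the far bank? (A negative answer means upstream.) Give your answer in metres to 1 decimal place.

-18.5 m

Perpendicular speed = 5.256 m/s; crossing time = 181 / 5.256 = 34.437 s.
Net downstream speed = -0.536 m/s.
Drift = -0.536 × 34.437 = -18.474 m (upstream).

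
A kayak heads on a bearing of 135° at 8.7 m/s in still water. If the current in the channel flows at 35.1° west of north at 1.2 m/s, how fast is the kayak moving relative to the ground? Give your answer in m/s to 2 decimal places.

Taking east as x and north as y: velocity relative to the water = (6.152, -6.152) m/s; the water relative to ground = (-0.690, 0.982) m/s.
Velocity relative to ground = (6.152, -6.152) + (-0.690, 0.982) = (5.462, -5.170) m/s.
Speed = |(5.462, -5.170)| = 7.521 m/s.

7.52 m/s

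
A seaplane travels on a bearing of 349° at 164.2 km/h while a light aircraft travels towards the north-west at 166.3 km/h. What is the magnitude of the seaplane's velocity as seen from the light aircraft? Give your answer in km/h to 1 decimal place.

Taking east as x and north as y: seaplane velocity = (-31.331, 161.183) km/h; light aircraft velocity = (-117.592, 117.592) km/h.
Velocity of seaplane relative to light aircraft = (-31.331, 161.183) − (-117.592, 117.592) = (86.261, 43.591) km/h.
Magnitude = |(86.261, 43.591)| = 96.650 km/h.

96.6 km/h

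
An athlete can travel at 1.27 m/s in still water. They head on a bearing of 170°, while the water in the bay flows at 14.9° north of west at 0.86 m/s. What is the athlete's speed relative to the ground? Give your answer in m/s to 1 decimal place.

1.2 m/s

Taking east as x and north as y: velocity relative to the water = (0.221, -1.251) m/s; the water relative to ground = (-0.831, 0.221) m/s.
Velocity relative to ground = (0.221, -1.251) + (-0.831, 0.221) = (-0.611, -1.030) m/s.
Speed = |(-0.611, -1.030)| = 1.197 m/s.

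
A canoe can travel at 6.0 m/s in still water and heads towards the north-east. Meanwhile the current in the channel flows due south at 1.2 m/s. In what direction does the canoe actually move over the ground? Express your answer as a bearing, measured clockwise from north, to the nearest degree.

054°

Taking east as x and north as y: velocity relative to the water = (4.243, 4.243) m/s; the water relative to ground = (0.000, -1.200) m/s.
Velocity relative to ground = (4.243, 4.243) + (0.000, -1.200) = (4.243, 3.043) m/s.
Bearing = atan2(4.24, 3.04) = 54.35° clockwise from north.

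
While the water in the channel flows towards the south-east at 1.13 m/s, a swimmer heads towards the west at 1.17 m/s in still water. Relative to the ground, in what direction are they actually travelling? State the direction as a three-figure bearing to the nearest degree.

Taking east as x and north as y: velocity relative to the water = (-1.170, 0.000) m/s; the water relative to ground = (0.799, -0.799) m/s.
Velocity relative to ground = (-1.170, 0.000) + (0.799, -0.799) = (-0.371, -0.799) m/s.
Bearing = atan2(-0.37, -0.80) = 204.90° clockwise from north.

205°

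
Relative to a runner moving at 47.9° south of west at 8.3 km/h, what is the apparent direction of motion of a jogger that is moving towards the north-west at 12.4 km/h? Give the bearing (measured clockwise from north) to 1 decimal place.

Taking east as x and north as y: jogger velocity = (-8.768, 8.768) km/h; runner velocity = (-5.565, -6.158) km/h.
Velocity of jogger relative to runner = (-8.768, 8.768) − (-5.565, -6.158) = (-3.204, 14.927) km/h.
Bearing = atan2(-3.20, 14.93) = 347.89° clockwise from north.

347.9°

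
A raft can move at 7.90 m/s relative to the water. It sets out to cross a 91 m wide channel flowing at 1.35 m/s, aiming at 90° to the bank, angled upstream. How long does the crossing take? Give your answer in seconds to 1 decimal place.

The component of the raft's velocity perpendicular to the bank is 7.90 m/s.
The current is parallel to the bank, so it does not affect the crossing time.
Time = 91 / 7.900 = 11.519 s.

11.5 s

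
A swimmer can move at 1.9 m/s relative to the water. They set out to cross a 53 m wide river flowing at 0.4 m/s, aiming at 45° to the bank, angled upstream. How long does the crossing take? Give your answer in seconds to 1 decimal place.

The component of the swimmer's velocity perpendicular to the bank is 1.9 × sin 45° = 1.344 m/s.
The flow acts along the bank and has no component across it.
Time = 53 / 1.344 = 39.449 s.

39.4 s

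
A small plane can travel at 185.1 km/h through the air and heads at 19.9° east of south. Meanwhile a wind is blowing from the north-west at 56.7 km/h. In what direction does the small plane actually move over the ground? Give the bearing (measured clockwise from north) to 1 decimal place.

Taking east as x and north as y: velocity relative to the air = (63.004, -174.047) km/h; the air relative to ground = (40.093, -40.093) km/h.
Velocity relative to ground = (63.004, -174.047) + (40.093, -40.093) = (103.097, -214.140) km/h.
Bearing = atan2(103.10, -214.14) = 154.29° clockwise from north.

154.3°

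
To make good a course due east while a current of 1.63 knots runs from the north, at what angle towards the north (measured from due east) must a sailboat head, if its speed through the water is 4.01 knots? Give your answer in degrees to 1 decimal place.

24.0°

The current pushes perpendicular to the desired track; the heading must have a component into the current equal to 1.63 knots: 4.01 sin θ = 1.63.
sin θ = 0.4065, so θ = 23.984°.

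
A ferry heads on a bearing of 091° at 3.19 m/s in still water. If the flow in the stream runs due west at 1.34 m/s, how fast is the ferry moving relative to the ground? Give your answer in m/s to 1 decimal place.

Taking east as x and north as y: velocity relative to the water = (3.190, -0.056) m/s; the water relative to ground = (-1.340, 0.000) m/s.
Velocity relative to ground = (3.190, -0.056) + (-1.340, 0.000) = (1.850, -0.056) m/s.
Speed = |(1.850, -0.056)| = 1.850 m/s.

1.9 m/s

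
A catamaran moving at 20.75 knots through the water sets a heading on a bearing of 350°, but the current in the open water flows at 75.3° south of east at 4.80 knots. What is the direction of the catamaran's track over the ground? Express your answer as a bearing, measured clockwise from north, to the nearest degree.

Taking east as x and north as y: velocity relative to the water = (-3.603, 20.435) knots; the water relative to ground = (1.218, -4.643) knots.
Velocity relative to ground = (-3.603, 20.435) + (1.218, -4.643) = (-2.385, 15.792) knots.
Bearing = atan2(-2.39, 15.79) = 351.41° clockwise from north.

351°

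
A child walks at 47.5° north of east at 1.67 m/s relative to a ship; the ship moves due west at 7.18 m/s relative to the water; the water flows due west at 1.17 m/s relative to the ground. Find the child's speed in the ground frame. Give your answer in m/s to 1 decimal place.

7.3 m/s

In east/north components (m/s): child relative to ship = (1.128, 1.231); ship relative to water = (-7.180, 0.000); water relative to ground = (-1.170, 0.000).
Sum = (-7.222, 1.231) m/s.
Speed = |(-7.222, 1.231)| = 7.326 m/s.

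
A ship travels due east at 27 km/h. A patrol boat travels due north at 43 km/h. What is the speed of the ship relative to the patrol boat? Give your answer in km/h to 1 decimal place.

Taking east as x and north as y: ship velocity = (27.000, 0.000) km/h; patrol boat velocity = (0.000, 43.000) km/h.
Velocity of ship relative to patrol boat = (27.000, 0.000) − (0.000, 43.000) = (27.000, -43.000) km/h.
Magnitude = |(27.000, -43.000)| = 50.774 km/h.

50.8 km/h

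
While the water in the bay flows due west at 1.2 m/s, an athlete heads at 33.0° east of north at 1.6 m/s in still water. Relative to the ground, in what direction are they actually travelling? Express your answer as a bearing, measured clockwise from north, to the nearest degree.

346°

Taking east as x and north as y: velocity relative to the water = (0.871, 1.342) m/s; the water relative to ground = (-1.200, 0.000) m/s.
Velocity relative to ground = (0.871, 1.342) + (-1.200, 0.000) = (-0.329, 1.342) m/s.
Bearing = atan2(-0.33, 1.34) = 346.24° clockwise from north.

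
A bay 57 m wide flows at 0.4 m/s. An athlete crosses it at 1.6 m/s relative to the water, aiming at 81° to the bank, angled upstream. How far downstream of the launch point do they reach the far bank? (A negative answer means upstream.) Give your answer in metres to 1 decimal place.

Perpendicular speed = 1.580 m/s; crossing time = 57 / 1.580 = 36.069 s.
Net downstream speed = 0.150 m/s.
Drift = 0.150 × 36.069 = 5.400 m (downstream).

5.4 m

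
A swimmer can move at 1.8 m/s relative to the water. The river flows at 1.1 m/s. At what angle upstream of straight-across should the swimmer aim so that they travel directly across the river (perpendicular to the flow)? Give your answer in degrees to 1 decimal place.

To cancel the current, the upstream component of the swimmer's velocity must equal the flow: 1.8 sin θ = 1.1.
sin θ = 1.1 / 1.8 = 0.6111.
θ = arcsin(0.6111) = 37.670°.

37.7°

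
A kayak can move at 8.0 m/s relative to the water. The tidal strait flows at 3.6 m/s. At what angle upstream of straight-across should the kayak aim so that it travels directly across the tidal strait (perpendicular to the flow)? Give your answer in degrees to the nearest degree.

27°

To cancel the current, the upstream component of the kayak's velocity must equal the flow: 8.0 sin θ = 3.6.
sin θ = 3.6 / 8.0 = 0.4500.
θ = arcsin(0.4500) = 26.744°.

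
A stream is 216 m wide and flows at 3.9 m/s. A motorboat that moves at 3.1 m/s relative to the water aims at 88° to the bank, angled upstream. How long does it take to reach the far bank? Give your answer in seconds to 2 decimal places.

The component of the motorboat's velocity perpendicular to the bank is 3.1 × sin 88° = 3.098 m/s.
The current is parallel to the bank, so it does not affect the crossing time.
Time = 216 / 3.098 = 69.720 s.

69.72 s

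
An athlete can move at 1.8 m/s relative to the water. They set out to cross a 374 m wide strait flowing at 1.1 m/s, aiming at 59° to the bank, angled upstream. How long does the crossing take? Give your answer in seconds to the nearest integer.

The component of the athlete's velocity perpendicular to the bank is 1.8 × sin 59° = 1.543 m/s.
Only the cross-stream component determines the crossing time; the current contributes nothing perpendicular to the bank.
Time = 374 / 1.543 = 242.400 s.

242 s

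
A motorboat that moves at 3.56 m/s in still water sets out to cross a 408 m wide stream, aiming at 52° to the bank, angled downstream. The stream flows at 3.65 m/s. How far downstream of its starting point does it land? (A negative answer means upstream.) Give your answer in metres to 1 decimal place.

Perpendicular speed = 2.805 m/s; crossing time = 408 / 2.805 = 145.438 s.
Net downstream speed = 5.842 m/s.
Drift = 5.842 × 145.438 = 849.613 m (downstream).

849.6 m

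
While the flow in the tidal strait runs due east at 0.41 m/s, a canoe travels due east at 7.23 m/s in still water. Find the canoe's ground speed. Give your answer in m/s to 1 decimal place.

7.6 m/s

Taking east as x and north as y: velocity relative to the water = (7.230, 0.000) m/s; the water relative to ground = (0.410, 0.000) m/s.
Velocity relative to ground = (7.230, 0.000) + (0.410, 0.000) = (7.640, 0.000) m/s.
Speed = |(7.640, 0.000)| = 7.640 m/s.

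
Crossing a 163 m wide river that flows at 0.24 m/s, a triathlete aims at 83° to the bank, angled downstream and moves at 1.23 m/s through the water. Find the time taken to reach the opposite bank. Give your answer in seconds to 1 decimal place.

The component of the triathlete's velocity perpendicular to the bank is 1.23 × sin 83° = 1.221 m/s.
Only the cross-stream component determines the crossing time; the current contributes nothing perpendicular to the bank.
Time = 163 / 1.221 = 133.516 s.

133.5 s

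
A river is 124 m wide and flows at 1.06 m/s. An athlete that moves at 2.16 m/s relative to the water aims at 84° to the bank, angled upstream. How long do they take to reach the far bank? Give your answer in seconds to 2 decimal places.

The component of the athlete's velocity perpendicular to the bank is 2.16 × sin 84° = 2.148 m/s.
Only the cross-stream component determines the crossing time; the current contributes nothing perpendicular to the bank.
Time = 124 / 2.148 = 57.724 s.

57.72 s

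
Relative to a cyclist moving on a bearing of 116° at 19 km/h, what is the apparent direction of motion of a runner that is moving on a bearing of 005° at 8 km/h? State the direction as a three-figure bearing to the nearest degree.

315°

Taking east as x and north as y: runner velocity = (0.697, 7.970) km/h; cyclist velocity = (17.077, -8.329) km/h.
Velocity of runner relative to cyclist = (0.697, 7.970) − (17.077, -8.329) = (-16.380, 16.299) km/h.
Bearing = atan2(-16.38, 16.30) = 314.86° clockwise from north.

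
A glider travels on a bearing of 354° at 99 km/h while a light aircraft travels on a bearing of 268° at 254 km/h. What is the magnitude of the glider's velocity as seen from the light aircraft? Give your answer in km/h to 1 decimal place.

Taking east as x and north as y: glider velocity = (-10.348, 98.458) km/h; light aircraft velocity = (-253.845, -8.864) km/h.
Velocity of glider relative to light aircraft = (-10.348, 98.458) − (-253.845, -8.864) = (243.497, 107.322) km/h.
Magnitude = |(243.497, 107.322)| = 266.099 km/h.

266.1 km/h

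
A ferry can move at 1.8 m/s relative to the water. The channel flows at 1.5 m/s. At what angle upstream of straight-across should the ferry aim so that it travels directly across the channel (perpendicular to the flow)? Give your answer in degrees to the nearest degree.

56°

To cancel the current, the upstream component of the ferry's velocity must equal the flow: 1.8 sin θ = 1.5.
sin θ = 1.5 / 1.8 = 0.8333.
θ = arcsin(0.8333) = 56.443°.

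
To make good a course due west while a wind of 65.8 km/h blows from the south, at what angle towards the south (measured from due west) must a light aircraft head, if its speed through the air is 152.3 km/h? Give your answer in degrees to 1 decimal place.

The wind pushes perpendicular to the desired track; the heading must have a component into the wind equal to 65.8 km/h: 152.3 sin θ = 65.8.
sin θ = 0.4320, so θ = 25.597°.

25.6°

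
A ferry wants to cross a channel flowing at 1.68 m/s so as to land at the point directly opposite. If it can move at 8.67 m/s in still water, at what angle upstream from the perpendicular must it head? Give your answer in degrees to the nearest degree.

To cancel the current, the upstream component of the ferry's velocity must equal the flow: 8.67 sin θ = 1.68.
sin θ = 1.68 / 8.67 = 0.1938.
θ = arcsin(0.1938) = 11.173°.

11°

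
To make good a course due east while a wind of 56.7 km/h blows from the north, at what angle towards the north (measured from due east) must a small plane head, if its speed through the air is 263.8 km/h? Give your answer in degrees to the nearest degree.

12°

The wind pushes perpendicular to the desired track; the heading must have a component into the wind equal to 56.7 km/h: 263.8 sin θ = 56.7.
sin θ = 0.2149, so θ = 12.412°.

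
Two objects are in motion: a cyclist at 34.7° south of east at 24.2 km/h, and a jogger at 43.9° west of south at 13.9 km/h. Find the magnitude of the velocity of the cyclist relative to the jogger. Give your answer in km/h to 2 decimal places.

Taking east as x and north as y: cyclist velocity = (19.896, -13.777) km/h; jogger velocity = (-9.638, -10.016) km/h.
Velocity of cyclist relative to jogger = (19.896, -13.777) − (-9.638, -10.016) = (29.534, -3.761) km/h.
Magnitude = |(29.534, -3.761)| = 29.773 km/h.

29.77 km/h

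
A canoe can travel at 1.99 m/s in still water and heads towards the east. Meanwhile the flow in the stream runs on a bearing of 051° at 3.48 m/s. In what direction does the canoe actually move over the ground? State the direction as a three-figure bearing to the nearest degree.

Taking east as x and north as y: velocity relative to the water = (1.990, 0.000) m/s; the water relative to ground = (2.704, 2.190) m/s.
Velocity relative to ground = (1.990, 0.000) + (2.704, 2.190) = (4.694, 2.190) m/s.
Bearing = atan2(4.69, 2.19) = 64.99° clockwise from north.

065°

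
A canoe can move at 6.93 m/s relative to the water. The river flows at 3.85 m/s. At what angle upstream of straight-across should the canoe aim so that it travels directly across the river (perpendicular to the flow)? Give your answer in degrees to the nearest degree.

34°

To cancel the current, the upstream component of the canoe's velocity must equal the flow: 6.93 sin θ = 3.85.
sin θ = 3.85 / 6.93 = 0.5556.
θ = arcsin(0.5556) = 33.749°.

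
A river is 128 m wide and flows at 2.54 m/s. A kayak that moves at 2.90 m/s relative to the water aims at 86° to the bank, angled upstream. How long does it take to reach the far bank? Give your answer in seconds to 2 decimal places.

44.25 s

The component of the kayak's velocity perpendicular to the bank is 2.90 × sin 86° = 2.893 m/s.
Only the cross-stream component determines the crossing time; the current contributes nothing perpendicular to the bank.
Time = 128 / 2.893 = 44.246 s.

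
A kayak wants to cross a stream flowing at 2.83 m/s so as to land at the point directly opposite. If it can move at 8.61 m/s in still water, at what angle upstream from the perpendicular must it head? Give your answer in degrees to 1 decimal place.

19.2°

To cancel the current, the upstream component of the kayak's velocity must equal the flow: 8.61 sin θ = 2.83.
sin θ = 2.83 / 8.61 = 0.3287.
θ = arcsin(0.3287) = 19.189°.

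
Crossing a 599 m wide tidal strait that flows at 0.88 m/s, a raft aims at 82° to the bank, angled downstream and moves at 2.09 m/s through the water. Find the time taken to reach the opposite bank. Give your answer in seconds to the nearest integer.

289 s

The component of the raft's velocity perpendicular to the bank is 2.09 × sin 82° = 2.070 m/s.
Only the cross-stream component determines the crossing time; the current contributes nothing perpendicular to the bank.
Time = 599 / 2.070 = 289.419 s.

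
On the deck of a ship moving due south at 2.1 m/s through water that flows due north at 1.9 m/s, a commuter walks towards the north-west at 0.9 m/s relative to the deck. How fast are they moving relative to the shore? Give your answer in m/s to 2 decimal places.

In east/north components (m/s): commuter relative to ship = (-0.636, 0.636); ship relative to water = (0.000, -2.100); water relative to ground = (0.000, 1.900).
Sum = (-0.636, 0.436) m/s.
Speed = |(-0.636, 0.436)| = 0.772 m/s.

0.77 m/s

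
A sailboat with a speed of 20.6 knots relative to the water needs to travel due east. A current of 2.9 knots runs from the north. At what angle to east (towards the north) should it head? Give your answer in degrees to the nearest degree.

8°

The current pushes perpendicular to the desired track; the heading must have a component into the current equal to 2.9 knots: 20.6 sin θ = 2.9.
sin θ = 0.1408, so θ = 8.093°.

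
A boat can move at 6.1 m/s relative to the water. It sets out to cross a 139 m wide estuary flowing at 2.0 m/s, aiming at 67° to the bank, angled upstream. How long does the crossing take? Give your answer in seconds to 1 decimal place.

24.8 s

The component of the boat's velocity perpendicular to the bank is 6.1 × sin 67° = 5.615 m/s.
The flow acts along the bank and has no component across it.
Time = 139 / 5.615 = 24.755 s.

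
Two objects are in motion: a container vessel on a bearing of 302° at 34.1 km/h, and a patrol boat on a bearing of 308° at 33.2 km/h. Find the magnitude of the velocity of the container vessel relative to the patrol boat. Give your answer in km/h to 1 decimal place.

Taking east as x and north as y: container vessel velocity = (-28.918, 18.070) km/h; patrol boat velocity = (-26.162, 20.440) km/h.
Velocity of container vessel relative to patrol boat = (-28.918, 18.070) − (-26.162, 20.440) = (-2.756, -2.370) km/h.
Magnitude = |(-2.756, -2.370)| = 3.635 km/h.

3.6 km/h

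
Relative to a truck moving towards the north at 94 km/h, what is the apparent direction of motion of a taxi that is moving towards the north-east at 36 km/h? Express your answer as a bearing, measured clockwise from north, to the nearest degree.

160°

Taking east as x and north as y: taxi velocity = (25.456, 25.456) km/h; truck velocity = (0.000, 94.000) km/h.
Velocity of taxi relative to truck = (25.456, 25.456) − (0.000, 94.000) = (25.456, -68.544) km/h.
Bearing = atan2(25.46, -68.54) = 159.63° clockwise from north.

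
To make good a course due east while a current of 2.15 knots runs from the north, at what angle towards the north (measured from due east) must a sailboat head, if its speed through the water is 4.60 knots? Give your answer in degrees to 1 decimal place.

The current pushes perpendicular to the desired track; the heading must have a component into the current equal to 2.15 knots: 4.60 sin θ = 2.15.
sin θ = 0.4674, so θ = 27.865°.

27.9°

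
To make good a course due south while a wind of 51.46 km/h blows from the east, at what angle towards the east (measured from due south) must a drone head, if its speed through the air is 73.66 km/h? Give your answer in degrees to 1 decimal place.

The wind pushes perpendicular to the desired track; the heading must have a component into the wind equal to 51.46 km/h: 73.66 sin θ = 51.46.
sin θ = 0.6986, so θ = 44.316°.

44.3°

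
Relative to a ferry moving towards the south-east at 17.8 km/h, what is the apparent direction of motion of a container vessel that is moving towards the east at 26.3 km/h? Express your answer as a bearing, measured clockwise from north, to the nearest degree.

047°

Taking east as x and north as y: container vessel velocity = (26.300, 0.000) km/h; ferry velocity = (12.587, -12.587) km/h.
Velocity of container vessel relative to ferry = (26.300, 0.000) − (12.587, -12.587) = (13.713, 12.587) km/h.
Bearing = atan2(13.71, 12.59) = 47.45° clockwise from north.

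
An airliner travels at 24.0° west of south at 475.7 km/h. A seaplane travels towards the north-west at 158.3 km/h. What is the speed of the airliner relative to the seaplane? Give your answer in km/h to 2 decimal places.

552.56 km/h

Taking east as x and north as y: airliner velocity = (-193.485, -434.574) km/h; seaplane velocity = (-111.935, 111.935) km/h.
Velocity of airliner relative to seaplane = (-193.485, -434.574) − (-111.935, 111.935) = (-81.550, -546.509) km/h.
Magnitude = |(-81.550, -546.509)| = 552.559 km/h.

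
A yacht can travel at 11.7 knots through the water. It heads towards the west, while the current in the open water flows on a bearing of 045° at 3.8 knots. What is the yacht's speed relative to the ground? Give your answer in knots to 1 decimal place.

Taking east as x and north as y: velocity relative to the water = (-11.700, 0.000) knots; the water relative to ground = (2.687, 2.687) knots.
Velocity relative to ground = (-11.700, 0.000) + (2.687, 2.687) = (-9.013, 2.687) knots.
Speed = |(-9.013, 2.687)| = 9.405 knots.

9.4 knots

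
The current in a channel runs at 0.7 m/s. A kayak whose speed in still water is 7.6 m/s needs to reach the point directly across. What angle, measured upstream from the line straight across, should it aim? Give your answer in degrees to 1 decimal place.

To cancel the current, the upstream component of the kayak's velocity must equal the flow: 7.6 sin θ = 0.7.
sin θ = 0.7 / 7.6 = 0.0921.
θ = arcsin(0.0921) = 5.285°.

5.3°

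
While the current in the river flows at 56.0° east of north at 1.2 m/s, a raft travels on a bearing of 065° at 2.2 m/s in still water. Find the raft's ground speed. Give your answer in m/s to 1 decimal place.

3.4 m/s

Taking east as x and north as y: velocity relative to the water = (1.994, 0.930) m/s; the water relative to ground = (0.995, 0.671) m/s.
Velocity relative to ground = (1.994, 0.930) + (0.995, 0.671) = (2.989, 1.601) m/s.
Speed = |(2.989, 1.601)| = 3.390 m/s.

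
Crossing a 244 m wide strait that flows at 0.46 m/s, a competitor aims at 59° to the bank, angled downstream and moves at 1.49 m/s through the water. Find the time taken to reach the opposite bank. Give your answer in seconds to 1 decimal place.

191.0 s

The component of the competitor's velocity perpendicular to the bank is 1.49 × sin 59° = 1.277 m/s.
Only the cross-stream component determines the crossing time; the current contributes nothing perpendicular to the bank.
Time = 244 / 1.277 = 191.046 s.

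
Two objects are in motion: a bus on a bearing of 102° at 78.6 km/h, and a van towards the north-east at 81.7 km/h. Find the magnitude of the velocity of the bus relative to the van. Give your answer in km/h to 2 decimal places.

Taking east as x and north as y: bus velocity = (76.882, -16.342) km/h; van velocity = (57.771, 57.771) km/h.
Velocity of bus relative to van = (76.882, -16.342) − (57.771, 57.771) = (19.112, -74.112) km/h.
Magnitude = |(19.112, -74.112)| = 76.537 km/h.

76.54 km/h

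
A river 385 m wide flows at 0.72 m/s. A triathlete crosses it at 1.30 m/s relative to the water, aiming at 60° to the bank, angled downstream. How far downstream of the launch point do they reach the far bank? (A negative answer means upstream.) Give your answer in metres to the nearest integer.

468 m

Perpendicular speed = 1.126 m/s; crossing time = 385 / 1.126 = 341.969 s.
Net downstream speed = 1.370 m/s.
Drift = 1.370 × 341.969 = 468.498 m (downstream).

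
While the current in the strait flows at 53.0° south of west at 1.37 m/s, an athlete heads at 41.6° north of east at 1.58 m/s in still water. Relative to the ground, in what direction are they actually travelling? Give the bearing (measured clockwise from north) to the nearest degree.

097°

Taking east as x and north as y: velocity relative to the water = (1.182, 1.049) m/s; the water relative to ground = (-0.824, -1.094) m/s.
Velocity relative to ground = (1.182, 1.049) + (-0.824, -1.094) = (0.357, -0.045) m/s.
Bearing = atan2(0.36, -0.05) = 97.20° clockwise from north.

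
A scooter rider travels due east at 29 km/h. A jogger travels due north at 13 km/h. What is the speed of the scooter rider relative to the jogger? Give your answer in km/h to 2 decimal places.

Taking east as x and north as y: scooter rider velocity = (29.000, 0.000) km/h; jogger velocity = (0.000, 13.000) km/h.
Velocity of scooter rider relative to jogger = (29.000, 0.000) − (0.000, 13.000) = (29.000, -13.000) km/h.
Magnitude = |(29.000, -13.000)| = 31.780 km/h.

31.78 km/h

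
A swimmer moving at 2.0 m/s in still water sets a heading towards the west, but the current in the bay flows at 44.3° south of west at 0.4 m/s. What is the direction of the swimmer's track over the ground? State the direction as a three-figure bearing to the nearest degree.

Taking east as x and north as y: velocity relative to the water = (-2.000, 0.000) m/s; the water relative to ground = (-0.286, -0.279) m/s.
Velocity relative to ground = (-2.000, 0.000) + (-0.286, -0.279) = (-2.286, -0.279) m/s.
Bearing = atan2(-2.29, -0.28) = 263.03° clockwise from north.

263°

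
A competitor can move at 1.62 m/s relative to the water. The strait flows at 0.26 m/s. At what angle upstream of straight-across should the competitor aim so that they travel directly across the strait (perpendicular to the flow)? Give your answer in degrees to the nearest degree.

To cancel the current, the upstream component of the competitor's velocity must equal the flow: 1.62 sin θ = 0.26.
sin θ = 0.26 / 1.62 = 0.1605.
θ = arcsin(0.1605) = 9.236°.

9°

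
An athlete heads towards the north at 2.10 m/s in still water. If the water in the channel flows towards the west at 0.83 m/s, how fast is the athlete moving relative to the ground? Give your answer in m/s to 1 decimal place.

Taking east as x and north as y: velocity relative to the water = (0.000, 2.100) m/s; the water relative to ground = (-0.830, 0.000) m/s.
Velocity relative to ground = (0.000, 2.100) + (-0.830, 0.000) = (-0.830, 2.100) m/s.
Speed = |(-0.830, 2.100)| = 2.258 m/s.

2.3 m/s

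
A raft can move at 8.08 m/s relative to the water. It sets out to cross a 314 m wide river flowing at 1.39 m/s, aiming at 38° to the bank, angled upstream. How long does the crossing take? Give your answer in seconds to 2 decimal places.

The component of the raft's velocity perpendicular to the bank is 8.08 × sin 38° = 4.975 m/s.
The flow acts along the bank and has no component across it.
Time = 314 / 4.975 = 63.121 s.

63.12 s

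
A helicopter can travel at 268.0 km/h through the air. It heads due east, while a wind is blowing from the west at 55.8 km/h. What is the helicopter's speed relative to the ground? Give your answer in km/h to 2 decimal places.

Taking east as x and north as y: velocity relative to the air = (268.000, 0.000) km/h; the air relative to ground = (55.800, 0.000) km/h.
Velocity relative to ground = (268.000, 0.000) + (55.800, 0.000) = (323.800, 0.000) km/h.
Speed = |(323.800, 0.000)| = 323.800 km/h.

323.80 km/h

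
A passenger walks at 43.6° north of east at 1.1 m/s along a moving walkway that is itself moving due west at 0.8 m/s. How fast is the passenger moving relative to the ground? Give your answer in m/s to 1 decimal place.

0.8 m/s

Taking east as x and north as y: moving walkway velocity = (-0.800, 0.000) m/s; passenger velocity relative to moving walkway = (0.797, 0.759) m/s.
Velocity relative to ground = (-0.800, 0.000) + (0.797, 0.759) = (-0.003, 0.759) m/s.
Speed = |(-0.003, 0.759)| = 0.759 m/s.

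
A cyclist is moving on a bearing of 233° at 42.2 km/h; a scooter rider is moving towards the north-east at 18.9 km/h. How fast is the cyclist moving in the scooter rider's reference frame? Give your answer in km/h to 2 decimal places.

Taking east as x and north as y: cyclist velocity = (-33.702, -25.397) km/h; scooter rider velocity = (13.364, 13.364) km/h.
Velocity of cyclist relative to scooter rider = (-33.702, -25.397) − (13.364, 13.364) = (-47.067, -38.761) km/h.
Magnitude = |(-47.067, -38.761)| = 60.973 km/h.

60.97 km/h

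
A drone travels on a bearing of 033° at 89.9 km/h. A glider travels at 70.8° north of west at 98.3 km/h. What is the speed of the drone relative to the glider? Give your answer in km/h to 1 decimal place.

83.1 km/h

Taking east as x and north as y: drone velocity = (48.963, 75.396) km/h; glider velocity = (-32.328, 92.832) km/h.
Velocity of drone relative to glider = (48.963, 75.396) − (-32.328, 92.832) = (81.291, -17.436) km/h.
Magnitude = |(81.291, -17.436)| = 83.139 km/h.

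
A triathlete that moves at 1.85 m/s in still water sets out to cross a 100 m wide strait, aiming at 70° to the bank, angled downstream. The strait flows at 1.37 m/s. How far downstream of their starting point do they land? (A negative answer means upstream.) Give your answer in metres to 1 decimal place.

115.2 m

Perpendicular speed = 1.738 m/s; crossing time = 100 / 1.738 = 57.523 s.
Net downstream speed = 2.003 m/s.
Drift = 2.003 × 57.523 = 115.204 m (downstream).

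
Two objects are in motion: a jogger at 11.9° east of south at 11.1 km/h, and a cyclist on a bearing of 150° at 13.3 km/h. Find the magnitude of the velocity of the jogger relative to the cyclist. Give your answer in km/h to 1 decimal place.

Taking east as x and north as y: jogger velocity = (2.289, -10.861) km/h; cyclist velocity = (6.650, -11.518) km/h.
Velocity of jogger relative to cyclist = (2.289, -10.861) − (6.650, -11.518) = (-4.361, 0.657) km/h.
Magnitude = |(-4.361, 0.657)| = 4.410 km/h.

4.4 km/h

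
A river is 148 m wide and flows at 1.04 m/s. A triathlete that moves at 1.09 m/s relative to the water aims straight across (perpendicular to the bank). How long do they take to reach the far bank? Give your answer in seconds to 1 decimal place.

The component of the triathlete's velocity perpendicular to the bank is 1.09 m/s.
The flow acts along the bank and has no component across it.
Time = 148 / 1.090 = 135.780 s.

135.8 s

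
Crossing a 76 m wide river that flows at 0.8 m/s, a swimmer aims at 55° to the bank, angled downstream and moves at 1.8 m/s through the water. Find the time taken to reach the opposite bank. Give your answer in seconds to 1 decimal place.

The component of the swimmer's velocity perpendicular to the bank is 1.8 × sin 55° = 1.474 m/s.
Only the cross-stream component determines the crossing time; the current contributes nothing perpendicular to the bank.
Time = 76 / 1.474 = 51.544 s.

51.5 s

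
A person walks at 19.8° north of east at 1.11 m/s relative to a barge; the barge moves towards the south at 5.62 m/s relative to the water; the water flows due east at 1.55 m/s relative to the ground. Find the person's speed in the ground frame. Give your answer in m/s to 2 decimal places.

In east/north components (m/s): person relative to barge = (1.044, 0.376); barge relative to water = (0.000, -5.620); water relative to ground = (1.550, 0.000).
Sum = (2.594, -5.244) m/s.
Speed = |(2.594, -5.244)| = 5.851 m/s.

5.85 m/s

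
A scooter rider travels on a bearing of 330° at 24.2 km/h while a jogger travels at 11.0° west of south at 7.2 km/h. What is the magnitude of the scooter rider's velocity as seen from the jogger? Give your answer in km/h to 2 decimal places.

Taking east as x and north as y: scooter rider velocity = (-12.100, 20.958) km/h; jogger velocity = (-1.374, -7.068) km/h.
Velocity of scooter rider relative to jogger = (-12.100, 20.958) − (-1.374, -7.068) = (-10.726, 28.026) km/h.
Magnitude = |(-10.726, 28.026)| = 30.008 km/h.

30.01 km/h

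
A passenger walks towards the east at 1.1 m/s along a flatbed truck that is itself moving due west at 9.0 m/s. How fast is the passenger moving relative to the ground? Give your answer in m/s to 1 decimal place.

7.9 m/s

Taking east as x and north as y: flatbed truck velocity = (-9.000, 0.000) m/s; passenger velocity relative to flatbed truck = (1.100, 0.000) m/s.
Velocity relative to ground = (-9.000, 0.000) + (1.100, 0.000) = (-7.900, 0.000) m/s.
Speed = |(-7.900, 0.000)| = 7.900 m/s.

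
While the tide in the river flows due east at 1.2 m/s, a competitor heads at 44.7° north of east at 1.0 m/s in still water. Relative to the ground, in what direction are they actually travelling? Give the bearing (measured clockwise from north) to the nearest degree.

Taking east as x and north as y: velocity relative to the water = (0.711, 0.703) m/s; the water relative to ground = (1.200, 0.000) m/s.
Velocity relative to ground = (0.711, 0.703) + (1.200, 0.000) = (1.911, 0.703) m/s.
Bearing = atan2(1.91, 0.70) = 69.79° clockwise from north.

070°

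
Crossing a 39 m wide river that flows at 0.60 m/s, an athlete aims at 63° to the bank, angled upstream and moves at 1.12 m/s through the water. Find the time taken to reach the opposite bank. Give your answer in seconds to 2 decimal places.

The component of the athlete's velocity perpendicular to the bank is 1.12 × sin 63° = 0.998 m/s.
Only the cross-stream component determines the crossing time; the current contributes nothing perpendicular to the bank.
Time = 39 / 0.998 = 39.081 s.

39.08 s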